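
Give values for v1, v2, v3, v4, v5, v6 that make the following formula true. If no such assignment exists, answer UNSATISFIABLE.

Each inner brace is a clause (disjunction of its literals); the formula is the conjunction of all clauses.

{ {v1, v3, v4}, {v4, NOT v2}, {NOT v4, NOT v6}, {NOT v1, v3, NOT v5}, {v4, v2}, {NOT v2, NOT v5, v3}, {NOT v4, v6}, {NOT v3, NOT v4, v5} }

UNSATISFIABLE

Suppose v4 = true.
Unit clause (NOT v6) forces v6 = false.
Now (v6) is unsatisfied and unit — conflict.
Backtrack on v4: now try v4 = false.
Unit clause (NOT v2) forces v2 = false.
Now (v2) is unsatisfied and unit — conflict.
Either choice for v4 ends in contradiction.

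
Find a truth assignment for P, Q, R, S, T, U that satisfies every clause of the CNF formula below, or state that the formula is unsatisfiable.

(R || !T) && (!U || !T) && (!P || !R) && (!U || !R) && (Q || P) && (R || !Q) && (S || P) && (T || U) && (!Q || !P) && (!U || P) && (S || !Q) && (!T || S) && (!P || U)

Case R = false:
(!T) alone gives T = false.
(!Q) alone gives Q = false.
(P) alone gives P = true.
(U) alone gives U = true.
All clauses hold; S can take either value.

P=true; Q=false; R=false; S=false; T=false; U=true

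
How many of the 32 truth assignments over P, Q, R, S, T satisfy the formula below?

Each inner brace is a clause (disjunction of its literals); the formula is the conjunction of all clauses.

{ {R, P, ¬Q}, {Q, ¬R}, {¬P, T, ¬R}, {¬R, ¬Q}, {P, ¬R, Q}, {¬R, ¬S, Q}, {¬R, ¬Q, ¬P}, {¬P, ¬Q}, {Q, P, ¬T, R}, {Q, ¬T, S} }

There are 2^5 = 32 truth assignments over (P, Q, R, S, T).
Split on Q. With Q = True, the clauses containing Q are satisfied and ¬Q drops from the rest; 0 of the 2^4 = 16 assignments to the other variables satisfy what remains.
With Q = False, by the same count on the reduced clause set, 5 assignments work.
Total: 0 + 5 = 5.

5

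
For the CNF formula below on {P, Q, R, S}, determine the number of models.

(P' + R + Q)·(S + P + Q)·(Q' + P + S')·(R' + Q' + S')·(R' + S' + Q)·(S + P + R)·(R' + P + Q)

6

There are 2^4 = 16 truth assignments over (P, Q, R, S).
Check each against the 7 clauses (columns in the order P, Q, R, S):
  F F F F  ✗ fails (S + P + Q)
  F F F T  ✓ satisfies all
  F F T F  ✗ fails (S + P + Q)
  F F T T  ✗ fails (R' + S' + Q)
  F T F F  ✗ fails (S + P + R)
  F T F T  ✗ fails (Q' + P + S')
  F T T F  ✓ satisfies all
  F T T T  ✗ fails (Q' + P + S')
  T F F F  ✗ fails (P' + R + Q)
  T F F T  ✗ fails (P' + R + Q)
  T F T F  ✓ satisfies all
  T F T T  ✗ fails (R' + S' + Q)
  T T F F  ✓ satisfies all
  T T F T  ✓ satisfies all
  T T T F  ✓ satisfies all
  T T T T  ✗ fails (R' + Q' + S')
6 of the 16 rows are models.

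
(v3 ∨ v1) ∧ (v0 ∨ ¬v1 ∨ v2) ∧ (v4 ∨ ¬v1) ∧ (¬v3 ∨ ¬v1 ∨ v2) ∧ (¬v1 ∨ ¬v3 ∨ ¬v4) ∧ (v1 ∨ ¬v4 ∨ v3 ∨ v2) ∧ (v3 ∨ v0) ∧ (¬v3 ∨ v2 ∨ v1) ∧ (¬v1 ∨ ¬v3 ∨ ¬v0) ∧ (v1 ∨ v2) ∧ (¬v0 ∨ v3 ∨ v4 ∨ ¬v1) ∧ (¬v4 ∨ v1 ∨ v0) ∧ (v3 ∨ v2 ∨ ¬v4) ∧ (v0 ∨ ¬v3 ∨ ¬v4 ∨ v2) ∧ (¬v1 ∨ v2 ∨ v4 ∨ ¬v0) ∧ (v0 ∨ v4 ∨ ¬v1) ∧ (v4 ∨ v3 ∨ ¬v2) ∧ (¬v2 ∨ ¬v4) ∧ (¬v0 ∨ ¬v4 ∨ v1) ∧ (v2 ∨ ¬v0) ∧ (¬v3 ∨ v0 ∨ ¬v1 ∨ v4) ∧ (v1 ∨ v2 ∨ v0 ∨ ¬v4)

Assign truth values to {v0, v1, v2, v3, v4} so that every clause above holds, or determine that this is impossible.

Suppose v3 = True.
Suppose v4 = False.
From the singleton clause (¬v1), v1 = False.
From the singleton clause (v2), v2 = True.
Every clause is now satisfied; v0 is unconstrained.

v0 ↦ False, v1 ↦ False, v2 ↦ True, v3 ↦ True, v4 ↦ False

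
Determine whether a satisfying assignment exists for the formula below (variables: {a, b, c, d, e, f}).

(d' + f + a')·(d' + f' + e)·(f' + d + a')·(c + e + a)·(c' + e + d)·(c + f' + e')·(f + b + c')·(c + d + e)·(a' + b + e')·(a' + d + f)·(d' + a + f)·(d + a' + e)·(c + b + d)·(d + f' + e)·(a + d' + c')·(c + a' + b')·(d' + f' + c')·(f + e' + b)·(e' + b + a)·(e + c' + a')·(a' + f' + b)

Yes, satisfiable

Suppose d = 0.
Suppose f = 0.
(a') alone gives a = 0.
Suppose c = 1.
(e) alone gives e = 1.
(b) alone gives b = 1.
This assignment satisfies each clause.
A satisfying assignment: a=0,  b=1,  c=1,  d=0,  e=1,  f=0.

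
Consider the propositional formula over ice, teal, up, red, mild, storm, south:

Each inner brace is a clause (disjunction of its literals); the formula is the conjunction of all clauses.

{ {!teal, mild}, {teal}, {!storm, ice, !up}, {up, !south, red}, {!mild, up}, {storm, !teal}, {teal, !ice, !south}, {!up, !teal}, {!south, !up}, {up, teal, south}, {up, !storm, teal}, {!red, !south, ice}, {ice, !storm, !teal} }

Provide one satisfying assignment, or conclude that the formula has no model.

UNSATISFIABLE

The clause (teal) is unit, so teal = true.
The clause (mild) is unit, so mild = true.
The clause (up) is unit, so up = true.
That conflicts with the unit clause (!up).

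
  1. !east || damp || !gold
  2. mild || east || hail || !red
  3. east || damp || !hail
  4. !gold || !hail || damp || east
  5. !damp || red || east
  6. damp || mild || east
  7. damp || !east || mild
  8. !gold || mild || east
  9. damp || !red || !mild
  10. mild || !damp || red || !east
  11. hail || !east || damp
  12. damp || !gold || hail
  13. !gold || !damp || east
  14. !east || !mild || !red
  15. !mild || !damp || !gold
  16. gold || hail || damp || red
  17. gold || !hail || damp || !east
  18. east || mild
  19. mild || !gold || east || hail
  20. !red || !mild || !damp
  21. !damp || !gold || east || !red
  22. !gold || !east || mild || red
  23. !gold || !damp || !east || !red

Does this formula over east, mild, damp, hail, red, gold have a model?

Satisfiable

Branch on east: set east = true.
Branch on damp: set damp = true.
Branch on mild: set mild = true.
From the singleton clause (!red), red = false.
From the singleton clause (!gold), gold = false.
All clauses hold; hail can take either value.
A satisfying assignment: east=true, mild=true, damp=true, hail=true, red=false, gold=false.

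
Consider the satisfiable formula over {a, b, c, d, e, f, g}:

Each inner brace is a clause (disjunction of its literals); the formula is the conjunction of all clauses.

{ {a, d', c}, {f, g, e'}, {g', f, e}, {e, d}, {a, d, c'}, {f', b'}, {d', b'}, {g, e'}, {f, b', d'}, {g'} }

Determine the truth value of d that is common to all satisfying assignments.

True

Suppose d = 0.
From the singleton clause (e), e = 1.
From the singleton clause (g), g = 1.
But (g') is also a unit clause — contradiction.
So every satisfying assignment has d = True.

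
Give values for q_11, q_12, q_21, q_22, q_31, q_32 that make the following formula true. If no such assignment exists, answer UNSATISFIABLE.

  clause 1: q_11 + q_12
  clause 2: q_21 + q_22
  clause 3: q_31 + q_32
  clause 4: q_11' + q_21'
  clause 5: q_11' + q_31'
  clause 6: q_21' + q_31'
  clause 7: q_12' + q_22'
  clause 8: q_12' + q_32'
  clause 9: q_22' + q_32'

Suppose q_11 = 1.
(q_21') alone gives q_21 = 0.
(q_22) alone gives q_22 = 1.
(q_31') alone gives q_31 = 0.
(q_32) alone gives q_32 = 1.
That conflicts with the unit clause (q_32').
Backtrack on q_11: now try q_11 = 0.
(q_12) alone gives q_12 = 1.
(q_22') alone gives q_22 = 0.
(q_21) alone gives q_21 = 1.
(q_31') alone gives q_31 = 0.
(q_32) alone gives q_32 = 1.
That conflicts with the unit clause (q_32').
Neither q_11 = 1 nor q_11 = 0 works.

UNSATISFIABLE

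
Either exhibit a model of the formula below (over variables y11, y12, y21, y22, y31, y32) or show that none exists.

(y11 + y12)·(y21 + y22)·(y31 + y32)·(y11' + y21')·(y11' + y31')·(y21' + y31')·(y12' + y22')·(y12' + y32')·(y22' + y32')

Suppose y11 = 1.
(y21') alone gives y21 = 0.
(y22) alone gives y22 = 1.
(y31') alone gives y31 = 0.
(y32) alone gives y32 = 1.
Now (y32') is unsatisfied and unit — conflict.
That branch fails; take y11 = 0 instead.
(y12) alone gives y12 = 1.
(y22') alone gives y22 = 0.
(y21) alone gives y21 = 1.
(y31') alone gives y31 = 0.
(y32) alone gives y32 = 1.
Now (y32') is unsatisfied and unit — conflict.
Either choice for y11 ends in contradiction.

UNSATISFIABLE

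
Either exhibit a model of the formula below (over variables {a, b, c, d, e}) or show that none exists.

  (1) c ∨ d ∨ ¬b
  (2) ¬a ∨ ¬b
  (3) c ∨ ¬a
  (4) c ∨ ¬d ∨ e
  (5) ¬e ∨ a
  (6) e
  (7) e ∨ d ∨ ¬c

a: True,  b: False,  c: True,  d: True,  e: True

The clause (e) is unit, so e = True.
The clause (a) is unit, so a = True.
The clause (¬b) is unit, so b = False.
The clause (c) is unit, so c = True.
All clauses hold; d can take either value.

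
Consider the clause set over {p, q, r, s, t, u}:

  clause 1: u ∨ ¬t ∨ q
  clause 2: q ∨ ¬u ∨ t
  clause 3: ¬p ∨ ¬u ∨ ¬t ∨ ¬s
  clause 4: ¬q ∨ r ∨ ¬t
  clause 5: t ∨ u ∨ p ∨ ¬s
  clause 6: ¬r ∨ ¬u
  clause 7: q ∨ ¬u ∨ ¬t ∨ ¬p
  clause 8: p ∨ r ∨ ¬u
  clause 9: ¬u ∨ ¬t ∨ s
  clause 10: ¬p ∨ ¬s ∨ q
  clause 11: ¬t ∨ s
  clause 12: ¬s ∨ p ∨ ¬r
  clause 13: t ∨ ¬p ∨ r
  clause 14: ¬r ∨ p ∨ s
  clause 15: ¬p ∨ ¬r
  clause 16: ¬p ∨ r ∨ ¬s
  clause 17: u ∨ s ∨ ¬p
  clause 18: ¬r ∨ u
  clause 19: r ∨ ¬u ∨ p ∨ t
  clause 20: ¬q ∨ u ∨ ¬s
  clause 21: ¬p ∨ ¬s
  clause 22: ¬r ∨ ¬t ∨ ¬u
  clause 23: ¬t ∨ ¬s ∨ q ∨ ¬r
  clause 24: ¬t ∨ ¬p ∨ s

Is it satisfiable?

Case r = False:
Case q = True:
(¬t) alone gives t = False.
(¬p) alone gives p = False.
(¬u) alone gives u = False.
(¬s) alone gives s = False.
This assignment satisfies each clause.
A satisfying assignment: p ↦ False; q ↦ True; r ↦ False; s ↦ False; t ↦ False; u ↦ False.

Yes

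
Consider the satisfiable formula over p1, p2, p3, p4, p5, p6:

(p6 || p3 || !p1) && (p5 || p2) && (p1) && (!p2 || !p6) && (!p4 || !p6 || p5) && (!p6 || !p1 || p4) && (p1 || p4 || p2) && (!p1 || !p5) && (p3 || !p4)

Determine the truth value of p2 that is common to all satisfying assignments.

Suppose p2 = false.
The clause (p5) is unit, so p5 = true.
The clause (p1) is unit, so p1 = true.
That conflicts with the unit clause (!p1).
So every satisfying assignment has p2 = True.

True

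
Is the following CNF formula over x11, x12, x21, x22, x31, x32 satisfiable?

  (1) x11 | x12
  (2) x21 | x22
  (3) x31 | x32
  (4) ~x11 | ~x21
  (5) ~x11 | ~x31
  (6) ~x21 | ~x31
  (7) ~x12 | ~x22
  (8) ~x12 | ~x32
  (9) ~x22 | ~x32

Case x11 = 1:
(~x21) alone gives x21 = 0.
(x22) alone gives x22 = 1.
(~x31) alone gives x31 = 0.
(x32) alone gives x32 = 1.
Now (~x32) is unsatisfied and unit — conflict.
Backtrack on x11: now try x11 = 0.
(x12) alone gives x12 = 1.
(~x22) alone gives x22 = 0.
(x21) alone gives x21 = 1.
(~x31) alone gives x31 = 0.
(x32) alone gives x32 = 1.
Now (~x32) is unsatisfied and unit — conflict.
Neither x11 = 1 nor x11 = 0 works.
No assignment satisfies every clause.

Unsatisfiable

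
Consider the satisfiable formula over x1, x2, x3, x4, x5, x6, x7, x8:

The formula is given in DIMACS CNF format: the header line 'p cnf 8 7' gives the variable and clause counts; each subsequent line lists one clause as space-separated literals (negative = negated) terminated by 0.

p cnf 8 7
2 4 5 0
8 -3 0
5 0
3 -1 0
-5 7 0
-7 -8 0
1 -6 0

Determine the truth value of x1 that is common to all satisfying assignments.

False

Suppose x1 = True.
Unit clause (x5) forces x5 = True.
Unit clause (x3) forces x3 = True.
Unit clause (x8) forces x8 = True.
Unit clause (x7) forces x7 = True.
Now (¬x7) is unsatisfied and unit — conflict.
So every satisfying assignment has x1 = False.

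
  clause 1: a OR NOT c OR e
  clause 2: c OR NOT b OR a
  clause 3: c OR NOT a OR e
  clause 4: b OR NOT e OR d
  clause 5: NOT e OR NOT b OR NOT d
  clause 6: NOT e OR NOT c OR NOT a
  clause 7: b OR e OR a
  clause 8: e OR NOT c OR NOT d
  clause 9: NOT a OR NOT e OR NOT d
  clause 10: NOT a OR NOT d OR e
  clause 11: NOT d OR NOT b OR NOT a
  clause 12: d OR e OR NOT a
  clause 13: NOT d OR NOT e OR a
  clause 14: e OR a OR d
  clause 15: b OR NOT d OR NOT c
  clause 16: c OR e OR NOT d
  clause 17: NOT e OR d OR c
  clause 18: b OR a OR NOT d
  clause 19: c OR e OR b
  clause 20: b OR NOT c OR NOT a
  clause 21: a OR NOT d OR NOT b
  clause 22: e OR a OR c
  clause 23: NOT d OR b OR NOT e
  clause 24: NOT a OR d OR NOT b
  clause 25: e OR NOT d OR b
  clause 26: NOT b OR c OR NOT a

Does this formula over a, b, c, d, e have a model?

Yes, satisfiable

Try a = false.
Try c = true.
From the singleton clause (e), e = true.
From the singleton clause (NOT d), d = false.
From the singleton clause (b), b = true.
All clauses are satisfied.
A satisfying assignment: a ↦ false,  b ↦ true,  c ↦ true,  d ↦ false,  e ↦ true.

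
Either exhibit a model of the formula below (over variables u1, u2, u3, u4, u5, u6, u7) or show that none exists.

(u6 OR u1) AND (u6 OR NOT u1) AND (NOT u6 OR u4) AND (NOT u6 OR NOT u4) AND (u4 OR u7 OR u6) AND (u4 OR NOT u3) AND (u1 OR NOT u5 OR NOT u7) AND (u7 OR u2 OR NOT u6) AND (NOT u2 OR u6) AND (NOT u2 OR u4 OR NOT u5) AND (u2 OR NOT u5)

UNSATISFIABLE

Suppose u6 = true.
The clause (u4) is unit, so u4 = true.
Now (NOT u4) is unsatisfied and unit — conflict.
That branch fails; take u6 = false instead.
The clause (u1) is unit, so u1 = true.
Now (NOT u1) is unsatisfied and unit — conflict.
Either choice for u6 ends in contradiction.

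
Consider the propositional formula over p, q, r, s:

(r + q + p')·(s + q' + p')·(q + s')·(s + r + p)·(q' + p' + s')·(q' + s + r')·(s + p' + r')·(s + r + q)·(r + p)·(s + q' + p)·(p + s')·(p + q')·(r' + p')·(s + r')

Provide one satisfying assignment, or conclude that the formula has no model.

UNSATISFIABLE

Try q = 1.
From the singleton clause (p), p = 1.
From the singleton clause (s), s = 1.
Now (s') is unsatisfied and unit — conflict.
Backtrack on q: now try q = 0.
From the singleton clause (s'), s = 0.
From the singleton clause (r), r = 1.
Now (r') is unsatisfied and unit — conflict.
Both values of q lead to a conflict.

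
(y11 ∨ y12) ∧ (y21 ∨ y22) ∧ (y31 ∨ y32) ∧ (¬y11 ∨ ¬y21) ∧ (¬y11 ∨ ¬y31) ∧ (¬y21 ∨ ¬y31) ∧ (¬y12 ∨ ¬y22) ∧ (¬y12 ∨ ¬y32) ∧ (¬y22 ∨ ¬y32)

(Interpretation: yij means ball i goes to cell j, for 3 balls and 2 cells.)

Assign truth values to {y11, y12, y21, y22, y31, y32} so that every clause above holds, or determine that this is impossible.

Branch on y11: set y11 = True.
Unit clause (¬y21) forces y21 = False.
Unit clause (y22) forces y22 = True.
Unit clause (¬y31) forces y31 = False.
Unit clause (y32) forces y32 = True.
That conflicts with the unit clause (¬y32).
Backtrack on y11: now try y11 = False.
Unit clause (y12) forces y12 = True.
Unit clause (¬y22) forces y22 = False.
Unit clause (y21) forces y21 = True.
Unit clause (¬y31) forces y31 = False.
Unit clause (y32) forces y32 = True.
That conflicts with the unit clause (¬y32).
Neither y11 = True nor y11 = False works.

UNSATISFIABLE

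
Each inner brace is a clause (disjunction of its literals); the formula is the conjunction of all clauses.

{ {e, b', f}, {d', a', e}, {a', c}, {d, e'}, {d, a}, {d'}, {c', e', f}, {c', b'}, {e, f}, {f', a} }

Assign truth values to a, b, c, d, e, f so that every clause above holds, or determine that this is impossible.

a: 1,  b: 0,  c: 1,  d: 0,  e: 0,  f: 1

Unit clause (d') forces d = 0.
Unit clause (e') forces e = 0.
Unit clause (a) forces a = 1.
Unit clause (c) forces c = 1.
Unit clause (b') forces b = 0.
Unit clause (f) forces f = 1.
Every clause now holds.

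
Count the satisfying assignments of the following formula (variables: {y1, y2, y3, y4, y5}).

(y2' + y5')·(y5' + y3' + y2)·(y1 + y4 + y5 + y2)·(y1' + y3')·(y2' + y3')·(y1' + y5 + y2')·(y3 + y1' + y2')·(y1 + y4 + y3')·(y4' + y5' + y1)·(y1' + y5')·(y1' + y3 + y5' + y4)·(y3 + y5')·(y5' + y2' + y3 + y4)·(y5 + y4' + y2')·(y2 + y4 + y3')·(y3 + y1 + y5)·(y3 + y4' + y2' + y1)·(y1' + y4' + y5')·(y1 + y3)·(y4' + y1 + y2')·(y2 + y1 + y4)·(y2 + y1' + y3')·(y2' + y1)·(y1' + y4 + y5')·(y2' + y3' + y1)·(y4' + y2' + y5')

3

There are 2^5 = 32 truth assignments over (y1, y2, y3, y4, y5).
Split on y2. With y2 = 1, the clauses containing y2 are satisfied and y2' drops from the rest; 0 of the 2^4 = 16 assignments to the other variables satisfy what remains.
With y2 = 0, by the same count on the reduced clause set, 3 assignments work.
Total: 0 + 3 = 3.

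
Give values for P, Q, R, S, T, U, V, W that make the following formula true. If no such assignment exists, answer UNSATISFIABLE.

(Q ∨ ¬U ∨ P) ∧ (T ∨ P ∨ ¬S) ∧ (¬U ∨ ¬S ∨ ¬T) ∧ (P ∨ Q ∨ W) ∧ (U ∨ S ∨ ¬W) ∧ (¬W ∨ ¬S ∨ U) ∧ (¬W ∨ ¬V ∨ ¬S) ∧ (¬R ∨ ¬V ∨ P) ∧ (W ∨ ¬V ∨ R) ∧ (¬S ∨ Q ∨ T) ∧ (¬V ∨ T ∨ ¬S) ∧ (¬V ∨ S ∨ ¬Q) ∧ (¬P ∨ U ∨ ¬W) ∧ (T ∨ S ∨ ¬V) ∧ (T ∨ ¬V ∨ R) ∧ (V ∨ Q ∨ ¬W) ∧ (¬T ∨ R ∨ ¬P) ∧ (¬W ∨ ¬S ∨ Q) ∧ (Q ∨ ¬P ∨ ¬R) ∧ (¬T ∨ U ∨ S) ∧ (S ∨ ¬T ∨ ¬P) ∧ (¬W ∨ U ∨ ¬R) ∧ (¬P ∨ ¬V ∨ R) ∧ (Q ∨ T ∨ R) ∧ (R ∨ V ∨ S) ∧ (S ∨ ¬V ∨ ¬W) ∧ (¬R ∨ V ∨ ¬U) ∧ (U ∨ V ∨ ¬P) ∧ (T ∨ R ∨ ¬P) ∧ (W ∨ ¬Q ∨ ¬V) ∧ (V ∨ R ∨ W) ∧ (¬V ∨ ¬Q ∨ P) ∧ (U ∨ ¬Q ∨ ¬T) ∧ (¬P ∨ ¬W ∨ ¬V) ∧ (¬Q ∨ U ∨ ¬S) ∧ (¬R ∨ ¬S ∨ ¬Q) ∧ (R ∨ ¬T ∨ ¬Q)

P ↦ False,  Q ↦ True,  R ↦ True,  S ↦ False,  T ↦ False,  U ↦ False,  V ↦ False,  W ↦ False

Suppose Q = True.
Suppose V = False.
Suppose R = True.
Unit clause (¬U) forces U = False.
Unit clause (¬W) forces W = False.
Unit clause (¬P) forces P = False.
Unit clause (¬T) forces T = False.
Unit clause (¬S) forces S = False.
Every clause now holds.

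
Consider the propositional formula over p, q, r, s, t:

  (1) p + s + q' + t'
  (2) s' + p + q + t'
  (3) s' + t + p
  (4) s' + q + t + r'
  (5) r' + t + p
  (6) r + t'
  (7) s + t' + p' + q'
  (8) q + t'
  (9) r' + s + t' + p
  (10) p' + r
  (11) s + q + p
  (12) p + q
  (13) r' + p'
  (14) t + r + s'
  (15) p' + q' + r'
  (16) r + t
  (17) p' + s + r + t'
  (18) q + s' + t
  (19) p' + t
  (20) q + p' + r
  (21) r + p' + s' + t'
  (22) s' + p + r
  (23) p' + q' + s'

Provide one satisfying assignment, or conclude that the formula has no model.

p: 0, q: 1, r: 1, s: 1, t: 1

Try r = 1.
(p') alone gives p = 0.
(t) alone gives t = 1.
(q) alone gives q = 1.
(s) alone gives s = 1.
Every clause now holds.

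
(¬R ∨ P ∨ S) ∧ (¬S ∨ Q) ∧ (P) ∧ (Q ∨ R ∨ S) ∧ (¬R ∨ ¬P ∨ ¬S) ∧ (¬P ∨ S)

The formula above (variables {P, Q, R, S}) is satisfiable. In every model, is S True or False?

Suppose S = False.
The clause (P) is unit, so P = True.
That conflicts with the unit clause (¬P).
So every satisfying assignment has S = True.

True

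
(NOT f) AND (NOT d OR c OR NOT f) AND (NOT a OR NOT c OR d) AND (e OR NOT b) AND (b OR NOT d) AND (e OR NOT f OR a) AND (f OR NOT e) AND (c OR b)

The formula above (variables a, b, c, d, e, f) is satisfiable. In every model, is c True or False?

Suppose c = false.
The clause (NOT f) is unit, so f = false.
The clause (NOT e) is unit, so e = false.
The clause (NOT b) is unit, so b = false.
But (b) is also a unit clause — contradiction.
So every satisfying assignment has c = True.

True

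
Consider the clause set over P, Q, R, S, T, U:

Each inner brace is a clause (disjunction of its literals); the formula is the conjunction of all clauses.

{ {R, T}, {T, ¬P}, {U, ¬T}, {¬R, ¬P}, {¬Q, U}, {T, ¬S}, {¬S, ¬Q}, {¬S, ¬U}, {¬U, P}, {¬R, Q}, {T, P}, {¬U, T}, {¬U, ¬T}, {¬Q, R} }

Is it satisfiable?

Branch on R: set R = True.
From the singleton clause (¬P), P = False.
From the singleton clause (¬U), U = False.
From the singleton clause (¬T), T = False.
That conflicts with the unit clause (T).
Undo R and try R = False.
From the singleton clause (T), T = True.
From the singleton clause (U), U = True.
That conflicts with the unit clause (¬U).
Either choice for R ends in contradiction.
No assignment satisfies every clause.

No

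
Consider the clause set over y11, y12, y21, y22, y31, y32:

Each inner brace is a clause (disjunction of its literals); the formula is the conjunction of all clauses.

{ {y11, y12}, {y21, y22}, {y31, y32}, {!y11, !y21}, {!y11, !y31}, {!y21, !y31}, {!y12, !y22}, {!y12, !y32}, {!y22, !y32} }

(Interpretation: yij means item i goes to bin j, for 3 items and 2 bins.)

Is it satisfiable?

Branch on y11: set y11 = true.
From the singleton clause (!y21), y21 = false.
From the singleton clause (y22), y22 = true.
From the singleton clause (!y31), y31 = false.
From the singleton clause (y32), y32 = true.
That conflicts with the unit clause (!y32).
Backtrack on y11: now try y11 = false.
From the singleton clause (y12), y12 = true.
From the singleton clause (!y22), y22 = false.
From the singleton clause (y21), y21 = true.
From the singleton clause (!y31), y31 = false.
From the singleton clause (y32), y32 = true.
That conflicts with the unit clause (!y32).
Either choice for y11 ends in contradiction.
No assignment satisfies every clause.

No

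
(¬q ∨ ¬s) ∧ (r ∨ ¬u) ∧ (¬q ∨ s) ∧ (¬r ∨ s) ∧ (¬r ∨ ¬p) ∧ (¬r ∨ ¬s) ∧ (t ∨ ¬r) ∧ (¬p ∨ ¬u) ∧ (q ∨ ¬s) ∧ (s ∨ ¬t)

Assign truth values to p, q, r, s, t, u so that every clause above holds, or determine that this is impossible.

p ↦ False; q ↦ False; r ↦ False; s ↦ False; t ↦ False; u ↦ False

Try q = False.
The clause (¬s) is unit, so s = False.
The clause (¬r) is unit, so r = False.
The clause (¬u) is unit, so u = False.
The clause (¬t) is unit, so t = False.
All clauses hold; p can take either value.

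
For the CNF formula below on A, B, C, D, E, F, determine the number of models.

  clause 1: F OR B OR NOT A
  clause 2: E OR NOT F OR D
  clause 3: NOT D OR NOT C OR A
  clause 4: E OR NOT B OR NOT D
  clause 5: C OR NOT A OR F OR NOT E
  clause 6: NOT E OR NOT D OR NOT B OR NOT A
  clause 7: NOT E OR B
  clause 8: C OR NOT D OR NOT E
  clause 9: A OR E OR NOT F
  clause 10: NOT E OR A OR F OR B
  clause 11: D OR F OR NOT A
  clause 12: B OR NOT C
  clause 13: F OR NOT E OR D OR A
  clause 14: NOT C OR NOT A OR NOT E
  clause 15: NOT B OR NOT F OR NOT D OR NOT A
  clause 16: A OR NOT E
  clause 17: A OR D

There are 2^6 = 64 truth assignments over (A, B, C, D, E, F).
Split on C. With C = true, the clauses containing C are satisfied and NOT C drops from the rest; 0 of the 2^5 = 32 assignments to the other variables satisfy what remains.
With C = false, by the same count on the reduced clause set, 3 assignments work.
(One model: A=F, B=F, C=F, D=T, E=F, F=F.)
Total: 0 + 3 = 3.

3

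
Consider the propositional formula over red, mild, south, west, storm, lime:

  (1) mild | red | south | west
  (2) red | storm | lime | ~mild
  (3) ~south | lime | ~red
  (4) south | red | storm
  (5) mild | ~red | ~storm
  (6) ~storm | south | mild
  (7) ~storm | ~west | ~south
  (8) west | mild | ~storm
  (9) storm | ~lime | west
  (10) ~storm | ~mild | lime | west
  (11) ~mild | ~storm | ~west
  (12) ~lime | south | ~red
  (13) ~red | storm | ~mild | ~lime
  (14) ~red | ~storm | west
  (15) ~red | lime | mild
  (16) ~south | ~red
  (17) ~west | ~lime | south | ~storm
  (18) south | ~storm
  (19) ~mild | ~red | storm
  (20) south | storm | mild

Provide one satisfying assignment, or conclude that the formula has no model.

red ↦ 0; mild ↦ 0; south ↦ 1; west ↦ 1; storm ↦ 0; lime ↦ 1

Suppose south = 1.
(~red) alone gives red = 0.
Suppose storm = 0.
Suppose lime = 1.
(west) alone gives west = 1.
No clause remains; mild is free.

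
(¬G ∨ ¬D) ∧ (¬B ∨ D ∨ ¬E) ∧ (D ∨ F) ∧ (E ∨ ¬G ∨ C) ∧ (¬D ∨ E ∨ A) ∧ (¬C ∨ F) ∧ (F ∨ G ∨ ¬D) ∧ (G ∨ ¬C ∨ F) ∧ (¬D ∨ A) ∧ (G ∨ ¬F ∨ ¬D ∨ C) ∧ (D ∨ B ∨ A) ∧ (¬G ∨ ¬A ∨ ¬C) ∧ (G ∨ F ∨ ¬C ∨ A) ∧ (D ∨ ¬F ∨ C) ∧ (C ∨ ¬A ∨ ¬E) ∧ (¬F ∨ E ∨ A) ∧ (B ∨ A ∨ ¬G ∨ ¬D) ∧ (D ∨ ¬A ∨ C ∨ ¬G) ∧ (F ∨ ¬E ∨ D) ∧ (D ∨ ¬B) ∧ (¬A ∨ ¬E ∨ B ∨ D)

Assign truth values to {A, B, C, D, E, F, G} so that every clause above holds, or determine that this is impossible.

Branch on G: set G = False.
Branch on D: set D = True.
The clause (F) is unit, so F = True.
The clause (A) is unit, so A = True.
The clause (C) is unit, so C = True.
All clauses hold; B, E can take either value.

A: True, B: False, C: True, D: True, E: False, F: True, G: False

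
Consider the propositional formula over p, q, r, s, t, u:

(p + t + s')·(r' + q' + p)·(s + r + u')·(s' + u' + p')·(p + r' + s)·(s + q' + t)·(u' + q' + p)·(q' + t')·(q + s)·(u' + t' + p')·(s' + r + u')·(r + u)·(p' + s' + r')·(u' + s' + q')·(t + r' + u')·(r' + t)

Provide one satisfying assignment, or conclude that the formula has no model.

p ↦ 0, q ↦ 0, r ↦ 1, s ↦ 1, t ↦ 1, u ↦ 0

Suppose q = 0.
(s) alone gives s = 1.
Suppose p = 0.
(t) alone gives t = 1.
Suppose r = 1.
Every clause is now satisfied; u is unconstrained.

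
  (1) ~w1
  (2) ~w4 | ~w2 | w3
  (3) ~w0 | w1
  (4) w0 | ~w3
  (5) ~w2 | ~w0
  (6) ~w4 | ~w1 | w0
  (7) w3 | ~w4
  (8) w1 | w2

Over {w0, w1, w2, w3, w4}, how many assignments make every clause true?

1

There are 2^5 = 32 truth assignments over (w0, w1, w2, w3, w4).
Split on w2. With w2 = 1, the clauses containing w2 are satisfied and ~w2 drops from the rest; 1 of the 2^4 = 16 assignments to the other variables satisfy what remains.
With w2 = 0, by the same count on the reduced clause set, 0 assignments work.
Total: 1 + 0 = 1.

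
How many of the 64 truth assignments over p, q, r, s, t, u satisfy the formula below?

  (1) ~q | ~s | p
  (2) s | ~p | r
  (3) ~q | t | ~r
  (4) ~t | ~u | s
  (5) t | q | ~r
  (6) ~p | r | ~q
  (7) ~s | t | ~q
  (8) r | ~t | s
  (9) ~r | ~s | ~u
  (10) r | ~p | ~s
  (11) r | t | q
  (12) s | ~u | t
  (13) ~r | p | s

There are 2^6 = 64 truth assignments over (p, q, r, s, t, u).
Split on r. With r = 1, the clauses containing r are satisfied and ~r drops from the rest; 5 of the 2^5 = 32 assignments to the other variables satisfy what remains.
With r = 0, by the same count on the reduced clause set, 3 assignments work.
(One model: p=F, q=F, r=F, s=T, t=T, u=F.)
Total: 5 + 3 = 8.

8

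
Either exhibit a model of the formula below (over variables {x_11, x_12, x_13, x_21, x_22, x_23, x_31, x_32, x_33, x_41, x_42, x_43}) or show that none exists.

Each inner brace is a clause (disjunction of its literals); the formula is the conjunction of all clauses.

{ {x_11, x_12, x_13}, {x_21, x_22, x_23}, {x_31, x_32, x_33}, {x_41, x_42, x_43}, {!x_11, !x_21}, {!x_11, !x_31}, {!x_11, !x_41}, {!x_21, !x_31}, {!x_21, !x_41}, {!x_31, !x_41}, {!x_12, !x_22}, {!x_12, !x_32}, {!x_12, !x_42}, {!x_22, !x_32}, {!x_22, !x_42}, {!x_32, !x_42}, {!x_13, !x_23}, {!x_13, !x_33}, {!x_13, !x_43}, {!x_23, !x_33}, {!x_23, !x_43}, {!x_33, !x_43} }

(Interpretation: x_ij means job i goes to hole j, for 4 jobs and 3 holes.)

Branch on x_11: set x_11 = false.
Branch on x_12: set x_12 = true.
From the singleton clause (!x_22), x_22 = false.
From the singleton clause (!x_32), x_32 = false.
From the singleton clause (!x_42), x_42 = false.
Branch on x_21: set x_21 = true.
From the singleton clause (!x_31), x_31 = false.
From the singleton clause (x_33), x_33 = true.
From the singleton clause (!x_41), x_41 = false.
From the singleton clause (x_43), x_43 = true.
Now (!x_43) is unsatisfied and unit — conflict.
Backtrack on x_21: now try x_21 = false.
From the singleton clause (x_23), x_23 = true.
From the singleton clause (!x_13), x_13 = false.
From the singleton clause (!x_33), x_33 = false.
From the singleton clause (x_31), x_31 = true.
From the singleton clause (!x_41), x_41 = false.
From the singleton clause (x_43), x_43 = true.
Now (!x_43) is unsatisfied and unit — conflict.
Both values of x_21 lead to a conflict.
Backtrack on x_12: now try x_12 = false.
From the singleton clause (x_13), x_13 = true.
From the singleton clause (!x_23), x_23 = false.
From the singleton clause (!x_33), x_33 = false.
From the singleton clause (!x_43), x_43 = false.
Branch on x_21: set x_21 = true.
From the singleton clause (!x_31), x_31 = false.
From the singleton clause (x_32), x_32 = true.
From the singleton clause (!x_41), x_41 = false.
From the singleton clause (x_42), x_42 = true.
Now (!x_42) is unsatisfied and unit — conflict.
Backtrack on x_21: now try x_21 = false.
From the singleton clause (x_22), x_22 = true.
From the singleton clause (!x_32), x_32 = false.
From the singleton clause (x_31), x_31 = true.
From the singleton clause (!x_41), x_41 = false.
From the singleton clause (x_42), x_42 = true.
Now (!x_42) is unsatisfied and unit — conflict.
Both values of x_21 lead to a conflict.
Both values of x_12 lead to a conflict.
Backtrack on x_11: now try x_11 = true.
From the singleton clause (!x_21), x_21 = false.
From the singleton clause (!x_31), x_31 = false.
From the singleton clause (!x_41), x_41 = false.
Branch on x_22: set x_22 = true.
From the singleton clause (!x_12), x_12 = false.
From the singleton clause (!x_32), x_32 = false.
From the singleton clause (x_33), x_33 = true.
From the singleton clause (!x_42), x_42 = false.
From the singleton clause (x_43), x_43 = true.
Now (!x_43) is unsatisfied and unit — conflict.
Backtrack on x_22: now try x_22 = false.
From the singleton clause (x_23), x_23 = true.
From the singleton clause (!x_13), x_13 = false.
From the singleton clause (!x_33), x_33 = false.
From the singleton clause (x_32), x_32 = true.
From the singleton clause (!x_12), x_12 = false.
From the singleton clause (!x_42), x_42 = false.
From the singleton clause (x_43), x_43 = true.
Now (!x_43) is unsatisfied and unit — conflict.
Both values of x_22 lead to a conflict.
Both values of x_11 lead to a conflict.

UNSATISFIABLE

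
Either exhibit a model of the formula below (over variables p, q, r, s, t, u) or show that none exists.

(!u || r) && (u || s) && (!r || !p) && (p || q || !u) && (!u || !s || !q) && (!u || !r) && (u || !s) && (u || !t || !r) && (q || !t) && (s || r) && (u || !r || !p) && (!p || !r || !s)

Case u = false:
Unit clause (s) forces s = true.
But (!s) is also a unit clause — contradiction.
Backtrack on u: now try u = true.
Unit clause (r) forces r = true.
But (!r) is also a unit clause — contradiction.
Both values of u lead to a conflict.

UNSATISFIABLE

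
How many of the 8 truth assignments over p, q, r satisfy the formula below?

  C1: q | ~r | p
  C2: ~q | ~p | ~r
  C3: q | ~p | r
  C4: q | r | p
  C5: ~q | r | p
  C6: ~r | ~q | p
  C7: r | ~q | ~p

There are 2^3 = 8 truth assignments over (p, q, r).
Split on q. With q = 1, the clauses containing q are satisfied and ~q drops from the rest; 0 of the 2^2 = 4 assignments to the other variables satisfy what remains.
With q = 0, by the same count on the reduced clause set, 1 assignment works.
Total: 0 + 1 = 1.

1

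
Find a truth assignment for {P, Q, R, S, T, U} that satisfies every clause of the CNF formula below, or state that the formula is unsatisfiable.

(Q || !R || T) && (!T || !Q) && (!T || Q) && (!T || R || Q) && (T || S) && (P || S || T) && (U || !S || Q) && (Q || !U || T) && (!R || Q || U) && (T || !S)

Branch on T: set T = false.
The clause (S) is unit, so S = true.
That conflicts with the unit clause (!S).
So T must be the other value — set T = true.
The clause (!Q) is unit, so Q = false.
That conflicts with the unit clause (Q).
Both values of T lead to a conflict.

UNSATISFIABLE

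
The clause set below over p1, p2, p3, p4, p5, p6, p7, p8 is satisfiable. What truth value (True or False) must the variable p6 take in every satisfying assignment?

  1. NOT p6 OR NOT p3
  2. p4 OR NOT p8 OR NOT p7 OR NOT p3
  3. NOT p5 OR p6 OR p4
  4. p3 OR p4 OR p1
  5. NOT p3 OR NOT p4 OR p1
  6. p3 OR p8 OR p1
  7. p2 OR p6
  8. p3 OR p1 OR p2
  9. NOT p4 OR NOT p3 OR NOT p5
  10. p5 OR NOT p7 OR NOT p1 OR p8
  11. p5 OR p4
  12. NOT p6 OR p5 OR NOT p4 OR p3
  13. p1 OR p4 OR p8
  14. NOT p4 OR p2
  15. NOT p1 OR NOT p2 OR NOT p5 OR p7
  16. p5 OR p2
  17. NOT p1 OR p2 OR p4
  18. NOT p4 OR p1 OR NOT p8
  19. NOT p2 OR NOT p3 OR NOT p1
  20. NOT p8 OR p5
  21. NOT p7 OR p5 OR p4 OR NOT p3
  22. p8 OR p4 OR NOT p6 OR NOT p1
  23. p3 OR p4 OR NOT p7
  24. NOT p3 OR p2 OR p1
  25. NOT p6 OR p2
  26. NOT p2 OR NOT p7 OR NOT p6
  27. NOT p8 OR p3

False

Suppose p6 = true.
Unit clause (NOT p3) forces p3 = false.
Unit clause (p2) forces p2 = true.
Unit clause (NOT p7) forces p7 = false.
Unit clause (NOT p8) forces p8 = false.
Unit clause (p1) forces p1 = true.
Unit clause (NOT p5) forces p5 = false.
Unit clause (p4) forces p4 = true.
But (NOT p4) is also a unit clause — contradiction.
So every satisfying assignment has p6 = False.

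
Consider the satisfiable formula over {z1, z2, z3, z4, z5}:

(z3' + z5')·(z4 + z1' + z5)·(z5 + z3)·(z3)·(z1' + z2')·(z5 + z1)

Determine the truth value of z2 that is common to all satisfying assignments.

Suppose z2 = 1.
Unit clause (z3) forces z3 = 1.
Unit clause (z5') forces z5 = 0.
Unit clause (z1') forces z1 = 0.
Now (z1) is unsatisfied and unit — conflict.
So every satisfying assignment has z2 = False.

False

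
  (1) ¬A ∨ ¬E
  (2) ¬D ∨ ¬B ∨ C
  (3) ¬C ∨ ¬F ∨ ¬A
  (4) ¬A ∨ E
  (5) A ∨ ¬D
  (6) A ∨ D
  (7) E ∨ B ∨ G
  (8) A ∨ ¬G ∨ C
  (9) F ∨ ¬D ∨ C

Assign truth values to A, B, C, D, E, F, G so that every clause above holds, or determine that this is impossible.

UNSATISFIABLE

Suppose A = False.
Unit clause (¬D) forces D = False.
That conflicts with the unit clause (D).
Backtrack on A: now try A = True.
Unit clause (¬E) forces E = False.
That conflicts with the unit clause (E).
Both values of A lead to a conflict.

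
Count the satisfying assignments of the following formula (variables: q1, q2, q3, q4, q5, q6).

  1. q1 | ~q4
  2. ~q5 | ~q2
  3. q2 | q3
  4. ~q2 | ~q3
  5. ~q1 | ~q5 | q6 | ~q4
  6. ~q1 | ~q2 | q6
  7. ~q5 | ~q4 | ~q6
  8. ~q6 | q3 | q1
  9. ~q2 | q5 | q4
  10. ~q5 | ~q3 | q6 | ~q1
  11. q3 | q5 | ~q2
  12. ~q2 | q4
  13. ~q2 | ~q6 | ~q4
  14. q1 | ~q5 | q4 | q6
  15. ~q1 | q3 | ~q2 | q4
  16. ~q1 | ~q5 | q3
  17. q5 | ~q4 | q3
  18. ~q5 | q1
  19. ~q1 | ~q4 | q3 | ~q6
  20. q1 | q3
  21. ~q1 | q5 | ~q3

There are 2^6 = 64 truth assignments over (q1, q2, q3, q4, q5, q6).
Split on q4. With q4 = 1, the clauses containing q4 are satisfied and ~q4 drops from the rest; 0 of the 2^5 = 32 assignments to the other variables satisfy what remains.
With q4 = 0, by the same count on the reduced clause set, 3 assignments work.
(One model: q1=F, q2=F, q3=T, q4=F, q5=F, q6=F.)
Total: 0 + 3 = 3.

3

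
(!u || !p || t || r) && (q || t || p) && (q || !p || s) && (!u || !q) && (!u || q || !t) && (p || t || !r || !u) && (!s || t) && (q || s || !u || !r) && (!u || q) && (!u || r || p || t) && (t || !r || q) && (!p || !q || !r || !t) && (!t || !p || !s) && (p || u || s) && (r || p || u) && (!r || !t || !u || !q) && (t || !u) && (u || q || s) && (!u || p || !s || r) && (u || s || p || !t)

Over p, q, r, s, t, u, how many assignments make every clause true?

5

There are 2^6 = 64 truth assignments over (p, q, r, s, t, u).
Split on t. With t = true, the clauses containing t are satisfied and !t drops from the rest; 3 of the 2^5 = 32 assignments to the other variables satisfy what remains.
With t = false, by the same count on the reduced clause set, 2 assignments work.
Total: 3 + 2 = 5.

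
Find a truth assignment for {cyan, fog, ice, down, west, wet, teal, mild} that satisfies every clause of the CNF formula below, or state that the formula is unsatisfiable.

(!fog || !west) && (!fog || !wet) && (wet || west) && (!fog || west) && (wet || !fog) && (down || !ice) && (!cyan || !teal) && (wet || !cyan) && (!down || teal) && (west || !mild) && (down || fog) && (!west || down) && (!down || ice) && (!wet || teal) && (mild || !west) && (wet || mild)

cyan: false,  fog: false,  ice: true,  down: true,  west: true,  wet: false,  teal: true,  mild: true

Suppose fog = false.
From the singleton clause (down), down = true.
From the singleton clause (teal), teal = true.
From the singleton clause (!cyan), cyan = false.
From the singleton clause (ice), ice = true.
Suppose wet = false.
From the singleton clause (west), west = true.
From the singleton clause (mild), mild = true.
All clauses are satisfied.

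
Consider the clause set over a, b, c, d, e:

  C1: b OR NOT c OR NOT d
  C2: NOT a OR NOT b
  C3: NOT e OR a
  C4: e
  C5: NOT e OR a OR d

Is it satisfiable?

From the singleton clause (e), e = true.
From the singleton clause (a), a = true.
From the singleton clause (NOT b), b = false.
Branch on c: set c = true.
From the singleton clause (NOT d), d = false.
All clauses are satisfied.
A satisfying assignment: a=true; b=false; c=true; d=false; e=true.

Yes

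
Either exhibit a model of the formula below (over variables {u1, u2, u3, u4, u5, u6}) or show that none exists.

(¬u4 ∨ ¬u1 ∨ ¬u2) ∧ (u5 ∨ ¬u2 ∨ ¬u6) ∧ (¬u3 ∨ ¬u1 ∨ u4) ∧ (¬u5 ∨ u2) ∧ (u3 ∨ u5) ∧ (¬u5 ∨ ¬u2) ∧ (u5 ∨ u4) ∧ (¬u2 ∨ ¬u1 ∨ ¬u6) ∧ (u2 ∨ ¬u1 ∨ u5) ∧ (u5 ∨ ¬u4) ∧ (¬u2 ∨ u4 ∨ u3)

UNSATISFIABLE

Branch on u5: set u5 = False.
(u3) alone gives u3 = True.
(u4) alone gives u4 = True.
Now (¬u4) is unsatisfied and unit — conflict.
That branch fails; take u5 = True instead.
(u2) alone gives u2 = True.
Now (¬u2) is unsatisfied and unit — conflict.
Either choice for u5 ends in contradiction.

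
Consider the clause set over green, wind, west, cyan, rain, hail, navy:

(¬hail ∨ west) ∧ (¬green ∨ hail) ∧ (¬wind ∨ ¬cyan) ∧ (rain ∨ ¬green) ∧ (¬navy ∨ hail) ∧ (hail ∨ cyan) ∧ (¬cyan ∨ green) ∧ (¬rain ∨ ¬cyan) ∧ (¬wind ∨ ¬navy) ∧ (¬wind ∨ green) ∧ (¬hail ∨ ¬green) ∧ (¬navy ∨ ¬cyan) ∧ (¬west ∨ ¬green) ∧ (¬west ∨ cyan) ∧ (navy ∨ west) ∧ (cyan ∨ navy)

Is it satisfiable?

Case hail = False:
Unit clause (¬green) forces green = False.
Unit clause (¬navy) forces navy = False.
Unit clause (cyan) forces cyan = True.
That conflicts with the unit clause (¬cyan).
Undo hail and try hail = True.
Unit clause (west) forces west = True.
Unit clause (¬green) forces green = False.
Unit clause (¬cyan) forces cyan = False.
That conflicts with the unit clause (cyan).
Either choice for hail ends in contradiction.
No assignment satisfies every clause.

No, unsatisfiable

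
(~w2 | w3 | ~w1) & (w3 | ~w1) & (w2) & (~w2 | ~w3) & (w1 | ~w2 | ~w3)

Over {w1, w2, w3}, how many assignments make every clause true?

There are 2^3 = 8 truth assignments over (w1, w2, w3).
Check each against the 5 clauses (columns in the order w1, w2, w3):
  F F F  ✗ fails (w2)
  F F T  ✗ fails (w2)
  F T F  ✓ satisfies all
  F T T  ✗ fails (~w2 | ~w3)
  T F F  ✗ fails (w3 | ~w1)
  T F T  ✗ fails (w2)
  T T F  ✗ fails (~w2 | w3 | ~w1)
  T T T  ✗ fails (~w2 | ~w3)
1 of the 8 rows is a model.

1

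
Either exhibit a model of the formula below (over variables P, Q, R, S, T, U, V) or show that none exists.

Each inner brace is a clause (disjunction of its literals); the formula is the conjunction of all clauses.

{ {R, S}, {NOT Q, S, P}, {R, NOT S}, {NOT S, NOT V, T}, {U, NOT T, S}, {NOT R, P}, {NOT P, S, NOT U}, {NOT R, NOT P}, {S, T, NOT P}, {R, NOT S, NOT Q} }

UNSATISFIABLE

Case R = true:
From the singleton clause (P), P = true.
That conflicts with the unit clause (NOT P).
Backtrack on R: now try R = false.
From the singleton clause (S), S = true.
That conflicts with the unit clause (NOT S).
Neither R = true nor R = false works.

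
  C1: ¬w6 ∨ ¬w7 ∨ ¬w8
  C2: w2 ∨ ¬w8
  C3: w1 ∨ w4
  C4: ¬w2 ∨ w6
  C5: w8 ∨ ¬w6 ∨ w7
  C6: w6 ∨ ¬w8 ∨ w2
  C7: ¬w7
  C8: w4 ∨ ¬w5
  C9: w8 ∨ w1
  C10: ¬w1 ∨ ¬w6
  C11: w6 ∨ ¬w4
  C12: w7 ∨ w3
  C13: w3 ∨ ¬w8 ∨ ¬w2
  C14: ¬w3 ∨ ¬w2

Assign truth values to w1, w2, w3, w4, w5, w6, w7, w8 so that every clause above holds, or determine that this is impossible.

w1 ↦ True, w2 ↦ False, w3 ↦ True, w4 ↦ False, w5 ↦ False, w6 ↦ False, w7 ↦ False, w8 ↦ False

(¬w7) alone gives w7 = False.
(w3) alone gives w3 = True.
(¬w2) alone gives w2 = False.
(¬w8) alone gives w8 = False.
(¬w6) alone gives w6 = False.
(w1) alone gives w1 = True.
(¬w4) alone gives w4 = False.
(¬w5) alone gives w5 = False.
All clauses are satisfied.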